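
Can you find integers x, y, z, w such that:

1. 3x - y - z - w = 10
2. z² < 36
Yes

Take x = 0, y = 0, z = 0, w = -10. Substituting into each constraint:
  (1) 3(0) + 0 + 0 + 10 = 10 ✓
  (2) z² = (0)² = 0, and 0 < 36 ✓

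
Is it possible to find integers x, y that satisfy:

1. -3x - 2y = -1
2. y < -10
Yes

Take x = 9, y = -13. Substituting into each constraint:
  (1) -3(9) - 2(-13) = -1 ✓
  (2) -13 < -10 ✓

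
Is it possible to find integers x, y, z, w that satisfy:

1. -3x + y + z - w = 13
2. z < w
Yes

Take x = -5, y = 0, z = -2, w = 0. Substituting into each constraint:
  (1) -3(-5) + 0 + (-2) + 0 = 13 ✓
  (2) -2 < 0 ✓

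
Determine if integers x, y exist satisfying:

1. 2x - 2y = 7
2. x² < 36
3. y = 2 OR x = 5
No

Even the single constraint (2x - 2y = 7) is infeasible over the integers.

  - 2x - 2y = 7: every term on the left is divisible by 2, so the LHS ≡ 0 (mod 2), but the RHS 7 is not — no integer solution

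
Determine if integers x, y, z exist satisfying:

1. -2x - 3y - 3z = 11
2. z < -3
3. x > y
Yes

Take x = 2, y = 0, z = -5. Substituting into each constraint:
  (1) -2(2) - 3(0) - 3(-5) = 11 ✓
  (2) -5 < -3 ✓
  (3) 2 > 0 ✓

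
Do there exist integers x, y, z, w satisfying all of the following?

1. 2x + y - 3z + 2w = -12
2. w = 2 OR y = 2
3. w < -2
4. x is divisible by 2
Yes

Take x = 0, y = 2, z = 0, w = -7. Substituting into each constraint:
  (1) 2(0) + 2 - 3(0) + 2(-7) = -12 ✓
  (2) y = 2, target 2 ✓ (second branch holds)
  (3) -7 < -2 ✓
  (4) 0 = 2 × 0, remainder 0 ✓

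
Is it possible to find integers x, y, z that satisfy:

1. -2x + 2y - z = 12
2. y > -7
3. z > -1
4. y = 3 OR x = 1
Yes

Take x = 1, y = 7, z = 0. Substituting into each constraint:
  (1) -2(1) + 2(7) + 0 = 12 ✓
  (2) 7 > -7 ✓
  (3) 0 > -1 ✓
  (4) x = 1, target 1 ✓ (second branch holds)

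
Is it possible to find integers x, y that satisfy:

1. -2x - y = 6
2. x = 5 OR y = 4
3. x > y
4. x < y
No

A contradictory subset is {x > y, x < y}. No integer assignment can satisfy these jointly:

  - x > y: bounds one variable relative to another variable
  - x < y: bounds one variable relative to another variable

Direct contradiction: x > y and y > x cannot both hold.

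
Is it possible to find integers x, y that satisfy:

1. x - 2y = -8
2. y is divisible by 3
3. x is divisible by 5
Yes

Take x = 10, y = 9. Substituting into each constraint:
  (1) 10 - 2(9) = -8 ✓
  (2) 9 = 3 × 3, remainder 0 ✓
  (3) 10 = 5 × 2, remainder 0 ✓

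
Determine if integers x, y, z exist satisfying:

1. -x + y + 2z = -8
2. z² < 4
Yes

Take x = 8, y = 0, z = 0. Substituting into each constraint:
  (1) (-8) + 0 + 2(0) = -8 ✓
  (2) z² = (0)² = 0, and 0 < 4 ✓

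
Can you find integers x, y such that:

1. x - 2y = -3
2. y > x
Yes

Take x = 1, y = 2. Substituting into each constraint:
  (1) 1 - 2(2) = -3 ✓
  (2) 2 > 1 ✓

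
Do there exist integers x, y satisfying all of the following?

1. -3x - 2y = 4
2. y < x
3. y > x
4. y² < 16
No

A contradictory subset is {y < x, y > x}. No integer assignment can satisfy these jointly:

  - y < x: bounds one variable relative to another variable
  - y > x: bounds one variable relative to another variable

Direct contradiction: x > y and y > x cannot both hold.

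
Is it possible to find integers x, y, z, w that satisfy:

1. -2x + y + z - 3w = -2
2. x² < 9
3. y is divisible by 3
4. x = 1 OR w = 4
Yes

Take x = 1, y = 0, z = 0, w = 0. Substituting into each constraint:
  (1) -2(1) + 0 + 0 - 3(0) = -2 ✓
  (2) x² = (1)² = 1, and 1 < 9 ✓
  (3) 0 = 3 × 0, remainder 0 ✓
  (4) x = 1, target 1 ✓ (first branch holds)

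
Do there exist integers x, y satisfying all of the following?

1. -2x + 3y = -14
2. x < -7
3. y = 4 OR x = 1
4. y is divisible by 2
No

A contradictory subset is {-2x + 3y = -14, x < -7, y = 4 OR x = 1}. No integer assignment can satisfy these jointly:

  - -2x + 3y = -14: is a linear equation tying the variables together
  - x < -7: bounds one variable relative to a constant
  - y = 4 OR x = 1: forces a choice: either y = 4 or x = 1

Split on the disjunction (y = 4 OR x = 1):
  • If y = 4: the equation forces x = 13, which contradicts the bound x ≤ -8.
  • If x = 1: this contradicts the bound x ≤ -8.
Both branches are infeasible, so the system has no integer solution.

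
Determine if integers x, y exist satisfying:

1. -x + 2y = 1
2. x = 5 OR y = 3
Yes

Take x = 5, y = 3. Substituting into each constraint:
  (1) (-5) + 2(3) = 1 ✓
  (2) x = 5, target 5 ✓ (first branch holds)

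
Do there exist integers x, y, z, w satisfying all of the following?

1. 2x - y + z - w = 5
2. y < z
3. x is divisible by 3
Yes

Take x = 0, y = -1, z = 0, w = -4. Substituting into each constraint:
  (1) 2(0) + 1 + 0 + 4 = 5 ✓
  (2) -1 < 0 ✓
  (3) 0 = 3 × 0, remainder 0 ✓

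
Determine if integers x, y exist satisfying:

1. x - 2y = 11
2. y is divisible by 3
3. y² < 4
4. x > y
Yes

Take x = 11, y = 0. Substituting into each constraint:
  (1) 11 - 2(0) = 11 ✓
  (2) 0 = 3 × 0, remainder 0 ✓
  (3) y² = (0)² = 0, and 0 < 4 ✓
  (4) 11 > 0 ✓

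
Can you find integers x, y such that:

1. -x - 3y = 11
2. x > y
Yes

Take x = -2, y = -3. Substituting into each constraint:
  (1) 2 - 3(-3) = 11 ✓
  (2) -2 > -3 ✓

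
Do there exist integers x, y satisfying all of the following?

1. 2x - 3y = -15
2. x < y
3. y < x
No

A contradictory subset is {x < y, y < x}. No integer assignment can satisfy these jointly:

  - x < y: bounds one variable relative to another variable
  - y < x: bounds one variable relative to another variable

Direct contradiction: y > x and x > y cannot both hold.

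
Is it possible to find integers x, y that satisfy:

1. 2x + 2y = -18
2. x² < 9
Yes

Take x = 0, y = -9. Substituting into each constraint:
  (1) 2(0) + 2(-9) = -18 ✓
  (2) x² = (0)² = 0, and 0 < 9 ✓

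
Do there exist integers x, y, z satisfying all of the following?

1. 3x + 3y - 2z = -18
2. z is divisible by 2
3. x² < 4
Yes

Take x = 0, y = -6, z = 0. Substituting into each constraint:
  (1) 3(0) + 3(-6) - 2(0) = -18 ✓
  (2) 0 = 2 × 0, remainder 0 ✓
  (3) x² = (0)² = 0, and 0 < 4 ✓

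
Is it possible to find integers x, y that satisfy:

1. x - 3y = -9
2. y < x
Yes

Take x = 6, y = 5. Substituting into each constraint:
  (1) 6 - 3(5) = -9 ✓
  (2) 5 < 6 ✓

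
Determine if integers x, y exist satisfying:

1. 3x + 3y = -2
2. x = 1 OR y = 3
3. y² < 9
No

Even the single constraint (3x + 3y = -2) is infeasible over the integers.

  - 3x + 3y = -2: every term on the left is divisible by 3, so the LHS ≡ 0 (mod 3), but the RHS -2 is not — no integer solution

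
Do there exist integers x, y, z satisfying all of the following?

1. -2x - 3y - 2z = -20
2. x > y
Yes

Take x = 1, y = 0, z = 9. Substituting into each constraint:
  (1) -2(1) - 3(0) - 2(9) = -20 ✓
  (2) 1 > 0 ✓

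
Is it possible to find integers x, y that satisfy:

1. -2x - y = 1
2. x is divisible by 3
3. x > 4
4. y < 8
Yes

Take x = 6, y = -13. Substituting into each constraint:
  (1) -2(6) + 13 = 1 ✓
  (2) 6 = 3 × 2, remainder 0 ✓
  (3) 6 > 4 ✓
  (4) -13 < 8 ✓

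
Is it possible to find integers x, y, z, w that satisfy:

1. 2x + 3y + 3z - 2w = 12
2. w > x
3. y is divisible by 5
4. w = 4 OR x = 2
Yes

Take x = 1, y = 0, z = 6, w = 4. Substituting into each constraint:
  (1) 2(1) + 3(0) + 3(6) - 2(4) = 12 ✓
  (2) 4 > 1 ✓
  (3) 0 = 5 × 0, remainder 0 ✓
  (4) w = 4, target 4 ✓ (first branch holds)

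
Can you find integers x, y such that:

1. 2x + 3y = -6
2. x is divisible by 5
Yes

Take x = 0, y = -2. Substituting into each constraint:
  (1) 2(0) + 3(-2) = -6 ✓
  (2) 0 = 5 × 0, remainder 0 ✓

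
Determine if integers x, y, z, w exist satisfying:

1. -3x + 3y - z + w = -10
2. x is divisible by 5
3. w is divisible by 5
Yes

Take x = 0, y = -3, z = 1, w = 0. Substituting into each constraint:
  (1) -3(0) + 3(-3) + (-1) + 0 = -10 ✓
  (2) 0 = 5 × 0, remainder 0 ✓
  (3) 0 = 5 × 0, remainder 0 ✓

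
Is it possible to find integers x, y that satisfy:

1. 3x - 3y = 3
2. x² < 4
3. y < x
Yes

Take x = 0, y = -1. Substituting into each constraint:
  (1) 3(0) - 3(-1) = 3 ✓
  (2) x² = (0)² = 0, and 0 < 4 ✓
  (3) -1 < 0 ✓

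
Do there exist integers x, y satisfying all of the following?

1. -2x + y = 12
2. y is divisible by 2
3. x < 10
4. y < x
Yes

Take x = -13, y = -14. Substituting into each constraint:
  (1) -2(-13) + (-14) = 12 ✓
  (2) -14 = 2 × -7, remainder 0 ✓
  (3) -13 < 10 ✓
  (4) -14 < -13 ✓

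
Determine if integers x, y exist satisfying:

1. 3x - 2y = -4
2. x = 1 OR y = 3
No

The full constraint system is jointly infeasible over the integers. Each constraint and what it forces:

  - 3x - 2y = -4: is a linear equation tying the variables together
  - x = 1 OR y = 3: forces a choice: either x = 1 or y = 3

Split on the disjunction (x = 1 OR y = 3):
  • If x = 1: with x = 1, every remaining term of the linear equation is divisible by 2, so the left side is ≡ 0 (mod 2); but the right side -7 ≡ 1 (mod 2). No integers can satisfy it.
  • If y = 3: with y = 3, every remaining term of the linear equation is divisible by 3, so the left side is ≡ 0 (mod 3); but the right side 2 ≡ 2 (mod 3). No integers can satisfy it.
Both branches are infeasible, so the system has no integer solution.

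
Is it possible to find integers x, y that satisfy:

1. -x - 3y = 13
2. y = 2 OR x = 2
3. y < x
Yes

Take x = 2, y = -5. Substituting into each constraint:
  (1) (-2) - 3(-5) = 13 ✓
  (2) x = 2, target 2 ✓ (second branch holds)
  (3) -5 < 2 ✓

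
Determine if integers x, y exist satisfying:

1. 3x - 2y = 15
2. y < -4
Yes

Take x = 1, y = -6. Substituting into each constraint:
  (1) 3(1) - 2(-6) = 15 ✓
  (2) -6 < -4 ✓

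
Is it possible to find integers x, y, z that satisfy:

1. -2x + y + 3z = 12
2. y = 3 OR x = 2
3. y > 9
Yes

Take x = 2, y = 10, z = 2. Substituting into each constraint:
  (1) -2(2) + 10 + 3(2) = 12 ✓
  (2) x = 2, target 2 ✓ (second branch holds)
  (3) 10 > 9 ✓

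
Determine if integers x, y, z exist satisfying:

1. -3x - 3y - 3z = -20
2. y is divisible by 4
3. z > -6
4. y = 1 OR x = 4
No

Even the single constraint (-3x - 3y - 3z = -20) is infeasible over the integers.

  - -3x - 3y - 3z = -20: every term on the left is divisible by 3, so the LHS ≡ 0 (mod 3), but the RHS -20 is not — no integer solution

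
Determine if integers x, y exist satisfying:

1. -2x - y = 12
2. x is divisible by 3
Yes

Take x = 0, y = -12. Substituting into each constraint:
  (1) -2(0) + 12 = 12 ✓
  (2) 0 = 3 × 0, remainder 0 ✓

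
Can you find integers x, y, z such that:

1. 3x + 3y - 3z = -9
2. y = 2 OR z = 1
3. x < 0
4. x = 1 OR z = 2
Yes

Take x = -3, y = 2, z = 2. Substituting into each constraint:
  (1) 3(-3) + 3(2) - 3(2) = -9 ✓
  (2) y = 2, target 2 ✓ (first branch holds)
  (3) -3 < 0 ✓
  (4) z = 2, target 2 ✓ (second branch holds)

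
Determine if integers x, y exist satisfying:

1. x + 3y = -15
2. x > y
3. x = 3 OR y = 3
Yes

Take x = 3, y = -6. Substituting into each constraint:
  (1) 3 + 3(-6) = -15 ✓
  (2) 3 > -6 ✓
  (3) x = 3, target 3 ✓ (first branch holds)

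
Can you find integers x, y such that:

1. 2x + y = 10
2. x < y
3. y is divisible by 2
Yes

Take x = 3, y = 4. Substituting into each constraint:
  (1) 2(3) + 4 = 10 ✓
  (2) 3 < 4 ✓
  (3) 4 = 2 × 2, remainder 0 ✓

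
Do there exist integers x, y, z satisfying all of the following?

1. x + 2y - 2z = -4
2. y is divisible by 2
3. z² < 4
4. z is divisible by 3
Yes

Take x = -4, y = 0, z = 0. Substituting into each constraint:
  (1) (-4) + 2(0) - 2(0) = -4 ✓
  (2) 0 = 2 × 0, remainder 0 ✓
  (3) z² = (0)² = 0, and 0 < 4 ✓
  (4) 0 = 3 × 0, remainder 0 ✓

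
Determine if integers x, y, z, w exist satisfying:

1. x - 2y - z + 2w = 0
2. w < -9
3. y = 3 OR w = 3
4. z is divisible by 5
Yes

Take x = 26, y = 3, z = 0, w = -10. Substituting into each constraint:
  (1) 26 - 2(3) + 0 + 2(-10) = 0 ✓
  (2) -10 < -9 ✓
  (3) y = 3, target 3 ✓ (first branch holds)
  (4) 0 = 5 × 0, remainder 0 ✓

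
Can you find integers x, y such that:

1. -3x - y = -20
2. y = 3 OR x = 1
Yes

Take x = 1, y = 17. Substituting into each constraint:
  (1) -3(1) + (-17) = -20 ✓
  (2) x = 1, target 1 ✓ (second branch holds)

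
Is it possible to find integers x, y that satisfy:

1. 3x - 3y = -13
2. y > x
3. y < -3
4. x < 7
No

Even the single constraint (3x - 3y = -13) is infeasible over the integers.

  - 3x - 3y = -13: every term on the left is divisible by 3, so the LHS ≡ 0 (mod 3), but the RHS -13 is not — no integer solution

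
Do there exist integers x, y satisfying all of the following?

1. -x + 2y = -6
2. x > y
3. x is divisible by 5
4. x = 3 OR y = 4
No

A contradictory subset is {-x + 2y = -6, x is divisible by 5, x = 3 OR y = 4}. No integer assignment can satisfy these jointly:

  - -x + 2y = -6: is a linear equation tying the variables together
  - x is divisible by 5: restricts x to multiples of 5
  - x = 3 OR y = 4: forces a choice: either x = 3 or y = 4

Split on the disjunction (x = 3 OR y = 4):
  • If x = 3: this contradicts the divisibility constraint — 3 is not a multiple of 5.
  • If y = 4: with y = 4, writing x = 5x', every remaining term of the linear equation is divisible by 5, so the left side is ≡ 0 (mod 5); but the right side -14 ≡ 1 (mod 5). No integers can satisfy it.
Both branches are infeasible, so the system has no integer solution.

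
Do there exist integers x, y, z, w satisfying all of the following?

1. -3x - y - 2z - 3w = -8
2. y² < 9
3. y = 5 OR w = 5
Yes

Take x = -1, y = 0, z = -2, w = 5. Substituting into each constraint:
  (1) -3(-1) + 0 - 2(-2) - 3(5) = -8 ✓
  (2) y² = (0)² = 0, and 0 < 9 ✓
  (3) w = 5, target 5 ✓ (second branch holds)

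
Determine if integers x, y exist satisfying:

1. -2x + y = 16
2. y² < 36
Yes

Take x = -8, y = 0. Substituting into each constraint:
  (1) -2(-8) + 0 = 16 ✓
  (2) y² = (0)² = 0, and 0 < 36 ✓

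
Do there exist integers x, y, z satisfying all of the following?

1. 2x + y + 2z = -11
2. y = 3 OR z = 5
Yes

Take x = 0, y = -21, z = 5. Substituting into each constraint:
  (1) 2(0) + (-21) + 2(5) = -11 ✓
  (2) z = 5, target 5 ✓ (second branch holds)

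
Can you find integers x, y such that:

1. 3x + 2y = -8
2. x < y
Yes

Take x = -4, y = 2. Substituting into each constraint:
  (1) 3(-4) + 2(2) = -8 ✓
  (2) -4 < 2 ✓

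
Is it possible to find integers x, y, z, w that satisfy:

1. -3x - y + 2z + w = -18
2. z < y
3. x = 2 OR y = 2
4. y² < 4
Yes

Take x = 2, y = 1, z = 0, w = -11. Substituting into each constraint:
  (1) -3(2) + (-1) + 2(0) + (-11) = -18 ✓
  (2) 0 < 1 ✓
  (3) x = 2, target 2 ✓ (first branch holds)
  (4) y² = (1)² = 1, and 1 < 4 ✓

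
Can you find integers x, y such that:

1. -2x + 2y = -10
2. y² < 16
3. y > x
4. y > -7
No

A contradictory subset is {-2x + 2y = -10, y > x}. No integer assignment can satisfy these jointly:

  - -2x + 2y = -10: is a linear equation tying the variables together
  - y > x: bounds one variable relative to another variable

From the equation, x − y = 5, i.e. y − x = -5; but y > x requires y − x ≥ 1. Contradiction.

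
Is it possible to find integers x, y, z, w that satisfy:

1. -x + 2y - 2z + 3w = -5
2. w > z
Yes

Take x = 0, y = -4, z = 0, w = 1. Substituting into each constraint:
  (1) 0 + 2(-4) - 2(0) + 3(1) = -5 ✓
  (2) 1 > 0 ✓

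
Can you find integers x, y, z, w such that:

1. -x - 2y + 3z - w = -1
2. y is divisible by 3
Yes

Take x = 0, y = 0, z = 0, w = 1. Substituting into each constraint:
  (1) 0 - 2(0) + 3(0) + (-1) = -1 ✓
  (2) 0 = 3 × 0, remainder 0 ✓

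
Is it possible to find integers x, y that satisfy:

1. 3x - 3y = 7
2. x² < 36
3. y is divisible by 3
No

Even the single constraint (3x - 3y = 7) is infeasible over the integers.

  - 3x - 3y = 7: every term on the left is divisible by 3, so the LHS ≡ 0 (mod 3), but the RHS 7 is not — no integer solution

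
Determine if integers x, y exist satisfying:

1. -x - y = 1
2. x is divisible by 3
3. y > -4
Yes

Take x = 0, y = -1. Substituting into each constraint:
  (1) 0 + 1 = 1 ✓
  (2) 0 = 3 × 0, remainder 0 ✓
  (3) -1 > -4 ✓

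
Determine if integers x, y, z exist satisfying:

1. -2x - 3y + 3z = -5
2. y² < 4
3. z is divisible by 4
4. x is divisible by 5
Yes

Take x = 25, y = 1, z = 16. Substituting into each constraint:
  (1) -2(25) - 3(1) + 3(16) = -5 ✓
  (2) y² = (1)² = 1, and 1 < 4 ✓
  (3) 16 = 4 × 4, remainder 0 ✓
  (4) 25 = 5 × 5, remainder 0 ✓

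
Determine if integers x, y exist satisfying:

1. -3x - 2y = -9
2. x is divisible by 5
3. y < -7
Yes

Take x = 15, y = -18. Substituting into each constraint:
  (1) -3(15) - 2(-18) = -9 ✓
  (2) 15 = 5 × 3, remainder 0 ✓
  (3) -18 < -7 ✓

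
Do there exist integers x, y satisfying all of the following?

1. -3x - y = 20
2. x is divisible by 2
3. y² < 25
Yes

Take x = -8, y = 4. Substituting into each constraint:
  (1) -3(-8) + (-4) = 20 ✓
  (2) -8 = 2 × -4, remainder 0 ✓
  (3) y² = (4)² = 16, and 16 < 25 ✓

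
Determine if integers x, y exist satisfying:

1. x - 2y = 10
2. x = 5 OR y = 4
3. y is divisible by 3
No

The full constraint system is jointly infeasible over the integers. Each constraint and what it forces:

  - x - 2y = 10: is a linear equation tying the variables together
  - x = 5 OR y = 4: forces a choice: either x = 5 or y = 4
  - y is divisible by 3: restricts y to multiples of 3

Split on the disjunction (x = 5 OR y = 4):
  • If x = 5: with x = 5, writing y = 3y', every remaining term of the linear equation is divisible by 6, so the left side is ≡ 0 (mod 6); but the right side 5 ≡ 5 (mod 6). No integers can satisfy it.
  • If y = 4: this contradicts the divisibility constraint — 4 is not a multiple of 3.
Both branches are infeasible, so the system has no integer solution.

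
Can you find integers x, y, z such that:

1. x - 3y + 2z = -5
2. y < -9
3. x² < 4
Yes

Take x = 1, y = -10, z = -18. Substituting into each constraint:
  (1) 1 - 3(-10) + 2(-18) = -5 ✓
  (2) -10 < -9 ✓
  (3) x² = (1)² = 1, and 1 < 4 ✓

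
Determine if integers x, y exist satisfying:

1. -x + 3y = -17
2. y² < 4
Yes

Take x = 17, y = 0. Substituting into each constraint:
  (1) (-17) + 3(0) = -17 ✓
  (2) y² = (0)² = 0, and 0 < 4 ✓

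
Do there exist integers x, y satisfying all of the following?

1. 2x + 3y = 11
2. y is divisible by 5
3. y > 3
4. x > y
No

A contradictory subset is {2x + 3y = 11, y > 3, x > y}. No integer assignment can satisfy these jointly:

  - 2x + 3y = 11: is a linear equation tying the variables together
  - y > 3: bounds one variable relative to a constant
  - x > y: bounds one variable relative to another variable

Propagating the comparison: x > y and y ≥ 4 give x ≥ 5. Range argument: with x ∈ [5, ∞], y ∈ [4, ∞], the left side of the equation is at least 22, but the right side is 11 < 22. No integer solution exists.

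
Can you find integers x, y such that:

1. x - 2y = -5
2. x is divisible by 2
No

The full constraint system is jointly infeasible over the integers. Each constraint and what it forces:

  - x - 2y = -5: is a linear equation tying the variables together
  - x is divisible by 2: restricts x to multiples of 2

Modular obstruction: writing x = 2x', every remaining term of the linear equation is divisible by 2, so the left side is ≡ 0 (mod 2); but the right side -5 ≡ 1 (mod 2). No integers can satisfy it.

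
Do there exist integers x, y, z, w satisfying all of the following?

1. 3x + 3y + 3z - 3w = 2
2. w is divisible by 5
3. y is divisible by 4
No

Even the single constraint (3x + 3y + 3z - 3w = 2) is infeasible over the integers.

  - 3x + 3y + 3z - 3w = 2: every term on the left is divisible by 3, so the LHS ≡ 0 (mod 3), but the RHS 2 is not — no integer solution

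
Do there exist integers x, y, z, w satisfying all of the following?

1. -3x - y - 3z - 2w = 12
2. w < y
Yes

Take x = 0, y = 3, z = -5, w = 0. Substituting into each constraint:
  (1) -3(0) + (-3) - 3(-5) - 2(0) = 12 ✓
  (2) 0 < 3 ✓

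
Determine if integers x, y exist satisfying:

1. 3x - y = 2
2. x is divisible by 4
Yes

Take x = 0, y = -2. Substituting into each constraint:
  (1) 3(0) + 2 = 2 ✓
  (2) 0 = 4 × 0, remainder 0 ✓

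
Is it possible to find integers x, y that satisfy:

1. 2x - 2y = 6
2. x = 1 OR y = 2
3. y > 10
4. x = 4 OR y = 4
No

A contradictory subset is {2x - 2y = 6, y > 10, x = 4 OR y = 4}. No integer assignment can satisfy these jointly:

  - 2x - 2y = 6: is a linear equation tying the variables together
  - y > 10: bounds one variable relative to a constant
  - x = 4 OR y = 4: forces a choice: either x = 4 or y = 4

Split on the disjunction (x = 4 OR y = 4):
  • If x = 4: the equation forces y = 1, which contradicts the bound y ≥ 11.
  • If y = 4: this contradicts the bound y ≥ 11.
Both branches are infeasible, so the system has no integer solution.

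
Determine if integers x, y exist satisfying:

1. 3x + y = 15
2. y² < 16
Yes

Take x = 5, y = 0. Substituting into each constraint:
  (1) 3(5) + 0 = 15 ✓
  (2) y² = (0)² = 0, and 0 < 16 ✓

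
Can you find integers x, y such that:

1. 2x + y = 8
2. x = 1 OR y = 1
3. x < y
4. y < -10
No

A contradictory subset is {2x + y = 8, x < y, y < -10}. No integer assignment can satisfy these jointly:

  - 2x + y = 8: is a linear equation tying the variables together
  - x < y: bounds one variable relative to another variable
  - y < -10: bounds one variable relative to a constant

Propagating the comparison: x < y and y ≤ -11 give x ≤ -12. Range argument: with x ∈ [−∞, -12], y ∈ [−∞, -11], the left side of the equation is at most -35, but the right side is 8 > -35. No integer solution exists.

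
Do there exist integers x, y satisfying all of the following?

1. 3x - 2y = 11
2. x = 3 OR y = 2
Yes

Take x = 5, y = 2. Substituting into each constraint:
  (1) 3(5) - 2(2) = 11 ✓
  (2) y = 2, target 2 ✓ (second branch holds)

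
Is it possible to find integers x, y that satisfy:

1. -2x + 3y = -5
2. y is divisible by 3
Yes

Take x = 7, y = 3. Substituting into each constraint:
  (1) -2(7) + 3(3) = -5 ✓
  (2) 3 = 3 × 1, remainder 0 ✓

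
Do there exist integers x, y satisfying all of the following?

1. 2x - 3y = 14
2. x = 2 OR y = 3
No

The full constraint system is jointly infeasible over the integers. Each constraint and what it forces:

  - 2x - 3y = 14: is a linear equation tying the variables together
  - x = 2 OR y = 3: forces a choice: either x = 2 or y = 3

Split on the disjunction (x = 2 OR y = 3):
  • If x = 2: with x = 2, every remaining term of the linear equation is divisible by 3, so the left side is ≡ 0 (mod 3); but the right side 10 ≡ 1 (mod 3). No integers can satisfy it.
  • If y = 3: with y = 3, every remaining term of the linear equation is divisible by 2, so the left side is ≡ 0 (mod 2); but the right side 23 ≡ 1 (mod 2). No integers can satisfy it.
Both branches are infeasible, so the system has no integer solution.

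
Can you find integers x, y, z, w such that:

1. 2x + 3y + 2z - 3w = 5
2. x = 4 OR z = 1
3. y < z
Yes

Take x = 4, y = 2, z = 3, w = 5. Substituting into each constraint:
  (1) 2(4) + 3(2) + 2(3) - 3(5) = 5 ✓
  (2) x = 4, target 4 ✓ (first branch holds)
  (3) 2 < 3 ✓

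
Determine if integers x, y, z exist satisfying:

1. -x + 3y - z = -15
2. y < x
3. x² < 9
Yes

Take x = 1, y = 0, z = 14. Substituting into each constraint:
  (1) (-1) + 3(0) + (-14) = -15 ✓
  (2) 0 < 1 ✓
  (3) x² = (1)² = 1, and 1 < 9 ✓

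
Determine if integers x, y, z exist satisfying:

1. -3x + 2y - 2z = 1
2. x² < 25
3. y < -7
Yes

Take x = 1, y = -8, z = -10. Substituting into each constraint:
  (1) -3(1) + 2(-8) - 2(-10) = 1 ✓
  (2) x² = (1)² = 1, and 1 < 25 ✓
  (3) -8 < -7 ✓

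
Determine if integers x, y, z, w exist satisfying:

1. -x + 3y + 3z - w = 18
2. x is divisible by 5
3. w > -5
Yes

Take x = 0, y = 6, z = 0, w = 0. Substituting into each constraint:
  (1) 0 + 3(6) + 3(0) + 0 = 18 ✓
  (2) 0 = 5 × 0, remainder 0 ✓
  (3) 0 > -5 ✓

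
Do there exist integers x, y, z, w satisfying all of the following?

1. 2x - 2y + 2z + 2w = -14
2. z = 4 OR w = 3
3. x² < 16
Yes

Take x = -1, y = 0, z = -9, w = 3. Substituting into each constraint:
  (1) 2(-1) - 2(0) + 2(-9) + 2(3) = -14 ✓
  (2) w = 3, target 3 ✓ (second branch holds)
  (3) x² = (-1)² = 1, and 1 < 16 ✓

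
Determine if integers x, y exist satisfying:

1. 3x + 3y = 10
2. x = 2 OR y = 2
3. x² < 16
No

Even the single constraint (3x + 3y = 10) is infeasible over the integers.

  - 3x + 3y = 10: every term on the left is divisible by 3, so the LHS ≡ 0 (mod 3), but the RHS 10 is not — no integer solution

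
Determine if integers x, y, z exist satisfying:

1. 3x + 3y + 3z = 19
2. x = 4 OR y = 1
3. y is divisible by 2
No

Even the single constraint (3x + 3y + 3z = 19) is infeasible over the integers.

  - 3x + 3y + 3z = 19: every term on the left is divisible by 3, so the LHS ≡ 0 (mod 3), but the RHS 19 is not — no integer solution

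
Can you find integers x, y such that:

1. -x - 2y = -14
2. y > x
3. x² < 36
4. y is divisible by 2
Yes

Take x = 2, y = 6. Substituting into each constraint:
  (1) (-2) - 2(6) = -14 ✓
  (2) 6 > 2 ✓
  (3) x² = (2)² = 4, and 4 < 36 ✓
  (4) 6 = 2 × 3, remainder 0 ✓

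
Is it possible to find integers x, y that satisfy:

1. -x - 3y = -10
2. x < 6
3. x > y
Yes

Take x = 4, y = 2. Substituting into each constraint:
  (1) (-4) - 3(2) = -10 ✓
  (2) 4 < 6 ✓
  (3) 4 > 2 ✓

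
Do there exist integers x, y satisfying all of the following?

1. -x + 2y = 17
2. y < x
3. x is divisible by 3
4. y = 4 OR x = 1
No

A contradictory subset is {-x + 2y = 17, y < x, y = 4 OR x = 1}. No integer assignment can satisfy these jointly:

  - -x + 2y = 17: is a linear equation tying the variables together
  - y < x: bounds one variable relative to another variable
  - y = 4 OR x = 1: forces a choice: either y = 4 or x = 1

Split on the disjunction (y = 4 OR x = 1):
  • If y = 4: the equation forces x = -9, giving (y, x) = (4, -9), which violates x > y.
  • If x = 1: the equation forces y = 9, giving (x, y) = (1, 9), which violates x > y.
Both branches are infeasible, so the system has no integer solution.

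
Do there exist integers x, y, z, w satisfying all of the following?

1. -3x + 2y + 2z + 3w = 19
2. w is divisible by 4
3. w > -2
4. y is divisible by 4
Yes

Take x = 1, y = 0, z = 11, w = 0. Substituting into each constraint:
  (1) -3(1) + 2(0) + 2(11) + 3(0) = 19 ✓
  (2) 0 = 4 × 0, remainder 0 ✓
  (3) 0 > -2 ✓
  (4) 0 = 4 × 0, remainder 0 ✓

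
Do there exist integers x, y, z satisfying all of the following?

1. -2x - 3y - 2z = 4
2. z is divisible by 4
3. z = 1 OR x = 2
Yes

Take x = 2, y = -8, z = 8. Substituting into each constraint:
  (1) -2(2) - 3(-8) - 2(8) = 4 ✓
  (2) 8 = 4 × 2, remainder 0 ✓
  (3) x = 2, target 2 ✓ (second branch holds)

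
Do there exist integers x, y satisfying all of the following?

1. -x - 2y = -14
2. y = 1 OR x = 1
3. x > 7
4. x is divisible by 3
Yes

Take x = 12, y = 1. Substituting into each constraint:
  (1) (-12) - 2(1) = -14 ✓
  (2) y = 1, target 1 ✓ (first branch holds)
  (3) 12 > 7 ✓
  (4) 12 = 3 × 4, remainder 0 ✓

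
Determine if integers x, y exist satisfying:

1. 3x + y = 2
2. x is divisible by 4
Yes

Take x = 0, y = 2. Substituting into each constraint:
  (1) 3(0) + 2 = 2 ✓
  (2) 0 = 4 × 0, remainder 0 ✓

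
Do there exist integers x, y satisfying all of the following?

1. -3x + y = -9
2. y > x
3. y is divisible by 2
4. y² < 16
No

A contradictory subset is {-3x + y = -9, y > x, y² < 16}. No integer assignment can satisfy these jointly:

  - -3x + y = -9: is a linear equation tying the variables together
  - y > x: bounds one variable relative to another variable
  - y² < 16: restricts y to |y| ≤ 3

The bounds confine y to {-3, -2, -1, 0, 1, 2, 3}. For each value, substitute into the equation:
  • y = -3: the equation forces x = 2, but y > x fails since -3 ≤ 2.
  • y = -2: the equation gives -3x = -7, so x would not be an integer.
  • y = -1: the equation gives -3x = -8, so x would not be an integer.
  • y = 0: the equation forces x = 3, but y > x fails since 0 ≤ 3.
  • y = 1: the equation gives -3x = -10, so x would not be an integer.
  • y = 2: the equation gives -3x = -11, so x would not be an integer.
  • y = 3: the equation forces x = 4, but y > x fails since 3 ≤ 4.
Every case fails, so no integer solution exists.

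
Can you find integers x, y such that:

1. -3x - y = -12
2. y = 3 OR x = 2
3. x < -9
No

The full constraint system is jointly infeasible over the integers. Each constraint and what it forces:

  - -3x - y = -12: is a linear equation tying the variables together
  - y = 3 OR x = 2: forces a choice: either y = 3 or x = 2
  - x < -9: bounds one variable relative to a constant

Split on the disjunction (y = 3 OR x = 2):
  • If y = 3: the equation forces x = 3, which contradicts the bound x ≤ -10.
  • If x = 2: this contradicts the bound x ≤ -10.
Both branches are infeasible, so the system has no integer solution.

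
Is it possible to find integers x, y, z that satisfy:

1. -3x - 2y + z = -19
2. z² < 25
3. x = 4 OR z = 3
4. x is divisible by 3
Yes

Take x = 6, y = 2, z = 3. Substituting into each constraint:
  (1) -3(6) - 2(2) + 3 = -19 ✓
  (2) z² = (3)² = 9, and 9 < 25 ✓
  (3) z = 3, target 3 ✓ (second branch holds)
  (4) 6 = 3 × 2, remainder 0 ✓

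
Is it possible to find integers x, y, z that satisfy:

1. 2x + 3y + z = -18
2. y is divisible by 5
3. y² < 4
Yes

Take x = 0, y = 0, z = -18. Substituting into each constraint:
  (1) 2(0) + 3(0) + (-18) = -18 ✓
  (2) 0 = 5 × 0, remainder 0 ✓
  (3) y² = (0)² = 0, and 0 < 4 ✓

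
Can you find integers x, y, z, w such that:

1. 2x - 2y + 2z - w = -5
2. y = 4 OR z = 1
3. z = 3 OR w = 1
Yes

Take x = -2, y = 4, z = 3, w = -1. Substituting into each constraint:
  (1) 2(-2) - 2(4) + 2(3) + 1 = -5 ✓
  (2) y = 4, target 4 ✓ (first branch holds)
  (3) z = 3, target 3 ✓ (first branch holds)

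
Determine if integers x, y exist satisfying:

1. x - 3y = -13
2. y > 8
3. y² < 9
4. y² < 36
No

A contradictory subset is {y > 8, y² < 9}. No integer assignment can satisfy these jointly:

  - y > 8: bounds one variable relative to a constant
  - y² < 9: restricts y to |y| ≤ 2

Direct contradiction: the bounds on y require y ≥ 9 and y ≤ 2 simultaneously, which is empty.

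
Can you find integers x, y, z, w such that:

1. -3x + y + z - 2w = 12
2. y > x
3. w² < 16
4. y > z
Yes

Take x = -11, y = -10, z = -11, w = 0. Substituting into each constraint:
  (1) -3(-11) + (-10) + (-11) - 2(0) = 12 ✓
  (2) -10 > -11 ✓
  (3) w² = (0)² = 0, and 0 < 16 ✓
  (4) -10 > -11 ✓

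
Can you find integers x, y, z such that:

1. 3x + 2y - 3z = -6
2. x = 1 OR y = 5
Yes

Take x = 1, y = 6, z = 7. Substituting into each constraint:
  (1) 3(1) + 2(6) - 3(7) = -6 ✓
  (2) x = 1, target 1 ✓ (first branch holds)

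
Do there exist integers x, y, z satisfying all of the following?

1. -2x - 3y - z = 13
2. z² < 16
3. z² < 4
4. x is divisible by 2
Yes

Take x = -4, y = -2, z = 1. Substituting into each constraint:
  (1) -2(-4) - 3(-2) + (-1) = 13 ✓
  (2) z² = (1)² = 1, and 1 < 16 ✓
  (3) z² = (1)² = 1, and 1 < 4 ✓
  (4) -4 = 2 × -2, remainder 0 ✓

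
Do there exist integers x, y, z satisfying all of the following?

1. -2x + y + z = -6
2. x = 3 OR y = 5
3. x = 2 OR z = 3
Yes

Take x = 7, y = 5, z = 3. Substituting into each constraint:
  (1) -2(7) + 5 + 3 = -6 ✓
  (2) y = 5, target 5 ✓ (second branch holds)
  (3) z = 3, target 3 ✓ (second branch holds)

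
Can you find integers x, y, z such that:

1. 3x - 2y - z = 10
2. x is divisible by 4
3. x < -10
Yes

Take x = -12, y = 0, z = -46. Substituting into each constraint:
  (1) 3(-12) - 2(0) + 46 = 10 ✓
  (2) -12 = 4 × -3, remainder 0 ✓
  (3) -12 < -10 ✓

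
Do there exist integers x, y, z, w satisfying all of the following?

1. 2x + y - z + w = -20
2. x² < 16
Yes

Take x = 0, y = -20, z = 0, w = 0. Substituting into each constraint:
  (1) 2(0) + (-20) + 0 + 0 = -20 ✓
  (2) x² = (0)² = 0, and 0 < 16 ✓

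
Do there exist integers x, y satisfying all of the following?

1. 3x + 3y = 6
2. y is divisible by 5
Yes

Take x = 2, y = 0. Substituting into each constraint:
  (1) 3(2) + 3(0) = 6 ✓
  (2) 0 = 5 × 0, remainder 0 ✓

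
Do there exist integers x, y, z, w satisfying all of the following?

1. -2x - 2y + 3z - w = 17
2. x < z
Yes

Take x = -1, y = -8, z = 0, w = 1. Substituting into each constraint:
  (1) -2(-1) - 2(-8) + 3(0) + (-1) = 17 ✓
  (2) -1 < 0 ✓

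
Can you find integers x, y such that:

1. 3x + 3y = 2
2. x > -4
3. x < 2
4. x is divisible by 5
No

Even the single constraint (3x + 3y = 2) is infeasible over the integers.

  - 3x + 3y = 2: every term on the left is divisible by 3, so the LHS ≡ 0 (mod 3), but the RHS 2 is not — no integer solution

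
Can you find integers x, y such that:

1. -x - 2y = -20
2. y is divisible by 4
Yes

Take x = 20, y = 0. Substituting into each constraint:
  (1) (-20) - 2(0) = -20 ✓
  (2) 0 = 4 × 0, remainder 0 ✓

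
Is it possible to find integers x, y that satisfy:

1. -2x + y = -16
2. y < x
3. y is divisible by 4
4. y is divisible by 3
Yes

Take x = 8, y = 0. Substituting into each constraint:
  (1) -2(8) + 0 = -16 ✓
  (2) 0 < 8 ✓
  (3) 0 = 4 × 0, remainder 0 ✓
  (4) 0 = 3 × 0, remainder 0 ✓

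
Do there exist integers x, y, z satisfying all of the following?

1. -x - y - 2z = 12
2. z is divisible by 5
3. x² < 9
Yes

Take x = 0, y = -12, z = 0. Substituting into each constraint:
  (1) 0 + 12 - 2(0) = 12 ✓
  (2) 0 = 5 × 0, remainder 0 ✓
  (3) x² = (0)² = 0, and 0 < 9 ✓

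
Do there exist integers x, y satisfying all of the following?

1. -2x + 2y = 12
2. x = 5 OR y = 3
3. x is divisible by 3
Yes

Take x = -3, y = 3. Substituting into each constraint:
  (1) -2(-3) + 2(3) = 12 ✓
  (2) y = 3, target 3 ✓ (second branch holds)
  (3) -3 = 3 × -1, remainder 0 ✓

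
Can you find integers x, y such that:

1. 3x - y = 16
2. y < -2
Yes

Take x = 4, y = -4. Substituting into each constraint:
  (1) 3(4) + 4 = 16 ✓
  (2) -4 < -2 ✓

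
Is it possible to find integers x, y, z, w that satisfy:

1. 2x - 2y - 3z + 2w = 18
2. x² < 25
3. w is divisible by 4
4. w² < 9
Yes

Take x = 0, y = 0, z = -6, w = 0. Substituting into each constraint:
  (1) 2(0) - 2(0) - 3(-6) + 2(0) = 18 ✓
  (2) x² = (0)² = 0, and 0 < 25 ✓
  (3) 0 = 4 × 0, remainder 0 ✓
  (4) w² = (0)² = 0, and 0 < 9 ✓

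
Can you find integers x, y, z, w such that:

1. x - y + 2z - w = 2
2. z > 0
Yes

Take x = 0, y = 0, z = 1, w = 0. Substituting into each constraint:
  (1) 0 + 0 + 2(1) + 0 = 2 ✓
  (2) 1 > 0 ✓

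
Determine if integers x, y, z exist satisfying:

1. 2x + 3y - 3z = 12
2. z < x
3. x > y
Yes

Take x = 0, y = -1, z = -5. Substituting into each constraint:
  (1) 2(0) + 3(-1) - 3(-5) = 12 ✓
  (2) -5 < 0 ✓
  (3) 0 > -1 ✓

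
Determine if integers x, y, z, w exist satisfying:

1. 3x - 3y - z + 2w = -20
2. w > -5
Yes

Take x = 0, y = 0, z = 20, w = 0. Substituting into each constraint:
  (1) 3(0) - 3(0) + (-20) + 2(0) = -20 ✓
  (2) 0 > -5 ✓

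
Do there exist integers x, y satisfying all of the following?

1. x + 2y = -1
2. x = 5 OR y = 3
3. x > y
Yes

Take x = 5, y = -3. Substituting into each constraint:
  (1) 5 + 2(-3) = -1 ✓
  (2) x = 5, target 5 ✓ (first branch holds)
  (3) 5 > -3 ✓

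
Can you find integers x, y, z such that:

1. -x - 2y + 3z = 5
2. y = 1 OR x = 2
Yes

Take x = 2, y = -2, z = 1. Substituting into each constraint:
  (1) (-2) - 2(-2) + 3(1) = 5 ✓
  (2) x = 2, target 2 ✓ (second branch holds)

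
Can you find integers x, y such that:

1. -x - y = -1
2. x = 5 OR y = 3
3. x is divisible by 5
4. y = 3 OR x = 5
Yes

Take x = 5, y = -4. Substituting into each constraint:
  (1) (-5) + 4 = -1 ✓
  (2) x = 5, target 5 ✓ (first branch holds)
  (3) 5 = 5 × 1, remainder 0 ✓
  (4) x = 5, target 5 ✓ (second branch holds)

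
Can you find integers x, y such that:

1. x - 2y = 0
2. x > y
Yes

Take x = 2, y = 1. Substituting into each constraint:
  (1) 2 - 2(1) = 0 ✓
  (2) 2 > 1 ✓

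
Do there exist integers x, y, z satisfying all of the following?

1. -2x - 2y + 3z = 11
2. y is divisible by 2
Yes

Take x = -4, y = 0, z = 1. Substituting into each constraint:
  (1) -2(-4) - 2(0) + 3(1) = 11 ✓
  (2) 0 = 2 × 0, remainder 0 ✓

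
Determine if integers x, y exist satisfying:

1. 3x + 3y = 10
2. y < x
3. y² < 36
No

Even the single constraint (3x + 3y = 10) is infeasible over the integers.

  - 3x + 3y = 10: every term on the left is divisible by 3, so the LHS ≡ 0 (mod 3), but the RHS 10 is not — no integer solution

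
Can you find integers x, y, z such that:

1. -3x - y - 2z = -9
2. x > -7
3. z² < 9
Yes

Take x = 3, y = 0, z = 0. Substituting into each constraint:
  (1) -3(3) + 0 - 2(0) = -9 ✓
  (2) 3 > -7 ✓
  (3) z² = (0)² = 0, and 0 < 9 ✓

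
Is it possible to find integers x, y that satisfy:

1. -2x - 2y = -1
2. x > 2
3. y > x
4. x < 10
No

Even the single constraint (-2x - 2y = -1) is infeasible over the integers.

  - -2x - 2y = -1: every term on the left is divisible by 2, so the LHS ≡ 0 (mod 2), but the RHS -1 is not — no integer solution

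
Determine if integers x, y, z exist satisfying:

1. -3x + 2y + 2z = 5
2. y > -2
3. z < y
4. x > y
Yes

Take x = 11, y = 10, z = 9. Substituting into each constraint:
  (1) -3(11) + 2(10) + 2(9) = 5 ✓
  (2) 10 > -2 ✓
  (3) 9 < 10 ✓
  (4) 11 > 10 ✓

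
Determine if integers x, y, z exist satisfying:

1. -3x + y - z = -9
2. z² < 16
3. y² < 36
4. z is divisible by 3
Yes

Take x = 4, y = 3, z = 0. Substituting into each constraint:
  (1) -3(4) + 3 + 0 = -9 ✓
  (2) z² = (0)² = 0, and 0 < 16 ✓
  (3) y² = (3)² = 9, and 9 < 36 ✓
  (4) 0 = 3 × 0, remainder 0 ✓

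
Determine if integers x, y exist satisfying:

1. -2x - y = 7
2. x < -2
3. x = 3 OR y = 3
Yes

Take x = -5, y = 3. Substituting into each constraint:
  (1) -2(-5) + (-3) = 7 ✓
  (2) -5 < -2 ✓
  (3) y = 3, target 3 ✓ (second branch holds)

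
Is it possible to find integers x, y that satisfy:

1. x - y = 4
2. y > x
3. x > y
No

A contradictory subset is {x - y = 4, y > x}. No integer assignment can satisfy these jointly:

  - x - y = 4: is a linear equation tying the variables together
  - y > x: bounds one variable relative to another variable

From the equation, x − y = 4, i.e. y − x = -4; but y > x requires y − x ≥ 1. Contradiction.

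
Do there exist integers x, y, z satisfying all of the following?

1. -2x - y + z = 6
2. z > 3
Yes

Take x = 0, y = 0, z = 6. Substituting into each constraint:
  (1) -2(0) + 0 + 6 = 6 ✓
  (2) 6 > 3 ✓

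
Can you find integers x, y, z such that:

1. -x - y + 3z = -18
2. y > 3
Yes

Take x = 14, y = 4, z = 0. Substituting into each constraint:
  (1) (-14) + (-4) + 3(0) = -18 ✓
  (2) 4 > 3 ✓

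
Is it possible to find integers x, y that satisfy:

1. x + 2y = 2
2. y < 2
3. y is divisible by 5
Yes

Take x = 2, y = 0. Substituting into each constraint:
  (1) 2 + 2(0) = 2 ✓
  (2) 0 < 2 ✓
  (3) 0 = 5 × 0, remainder 0 ✓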